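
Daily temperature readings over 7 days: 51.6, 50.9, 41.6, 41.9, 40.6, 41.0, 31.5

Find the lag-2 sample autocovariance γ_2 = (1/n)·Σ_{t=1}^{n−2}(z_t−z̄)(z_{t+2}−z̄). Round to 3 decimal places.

1.565

Mean z̄ = (51.6 + 50.9 + 41.6 + 41.9 + 40.6 + 41.0 + 31.5)/7 = 42.7286
Deviations: 8.8714, 8.1714, -1.1286, -0.8286, -2.1286, -1.7286, -11.2286
Σ_{t=1}^{5}(z_t−z̄)(z_{t+2}−z̄) = 10.9527
γ_2 = 10.9527 / 7 = 1.565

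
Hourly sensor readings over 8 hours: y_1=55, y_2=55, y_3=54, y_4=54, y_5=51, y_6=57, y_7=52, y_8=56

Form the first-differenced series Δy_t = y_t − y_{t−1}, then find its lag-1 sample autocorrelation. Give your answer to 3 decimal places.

First differences Δy: 0, -1, 0, -3, 6, -5, 4
Mean of differences = 0.1429
Numerator Σ(Δy_t−Δȳ)(Δy_{t+1}−Δȳ) = -67.5918
Denominator Σ(Δy_t−Δȳ)² = 86.8571
r_1(Δy) = -67.5918 / 86.8571 = -0.778

-0.778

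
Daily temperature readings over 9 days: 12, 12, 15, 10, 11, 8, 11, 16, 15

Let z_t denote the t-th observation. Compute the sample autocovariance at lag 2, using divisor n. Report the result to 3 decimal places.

Mean z̄ = (12 + 12 + 15 + 10 + 11 + 8 + 11 + 16 + 15)/9 = 12.2222
Σ_{t=1}^{7}(z_t−z̄)(z_{t+2}−z̄) = -11.9877
γ_2 = -11.9877 / 9 = -1.332

-1.332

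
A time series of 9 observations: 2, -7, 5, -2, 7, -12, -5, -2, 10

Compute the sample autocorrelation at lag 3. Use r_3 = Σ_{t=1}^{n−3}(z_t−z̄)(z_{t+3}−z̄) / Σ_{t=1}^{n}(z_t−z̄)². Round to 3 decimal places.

Mean z̄ = (2 − 7 + 5 − 2 + 7 − 12 − 5 − 2 + 10)/9 = -0.4444
Numerator Σ_{t=1}^{6}(z_t−z̄)(z_{t+3}−z̄) = -240.7037
Denominator Σ(z_t−z̄)² = 402.2222
r_3 = -240.7037 / 402.2222 = -0.598

-0.598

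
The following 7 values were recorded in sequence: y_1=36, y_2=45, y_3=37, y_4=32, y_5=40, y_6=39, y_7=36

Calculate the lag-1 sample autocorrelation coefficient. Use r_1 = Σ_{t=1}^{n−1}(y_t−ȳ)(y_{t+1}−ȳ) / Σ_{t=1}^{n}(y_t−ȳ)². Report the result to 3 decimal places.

-0.269

Mean ȳ = (36 + 45 + 37 + 32 + 40 + 39 + 36)/7 = 37.8571
Deviations from mean: -1.8571, 7.1429, -0.8571, -5.8571, 2.1429, 1.1429, -1.8571
Σ(y_t−ȳ)(y_{t+1}−ȳ) = (-13.2653) + (-6.1224) + (5.0204) + (-12.5510) + (2.4490) + (-2.1224) = -26.5918
Denominator Σ(y_t−ȳ)² = 98.8571
r_1 = -26.5918 / 98.8571 = -0.269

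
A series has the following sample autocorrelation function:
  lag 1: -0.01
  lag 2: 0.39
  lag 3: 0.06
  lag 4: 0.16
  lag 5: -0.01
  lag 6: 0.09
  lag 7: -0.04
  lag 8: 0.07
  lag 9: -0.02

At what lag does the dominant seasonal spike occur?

The largest autocorrelation is r_2 = 0.39, with a weaker echo at lag 4 (0.16); the remaining lags stay at or below 0.09.
The dominant spike at lag 2 indicates a seasonal period of 2.

2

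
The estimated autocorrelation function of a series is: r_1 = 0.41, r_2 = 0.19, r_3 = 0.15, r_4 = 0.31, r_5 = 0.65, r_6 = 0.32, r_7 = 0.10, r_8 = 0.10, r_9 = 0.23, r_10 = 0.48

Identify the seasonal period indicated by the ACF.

The largest autocorrelation is r_5 = 0.65, with a weaker echo at lag 10 (0.48); the remaining lags stay at or below 0.41. The elevated value at lag 1 (0.41), dropping to 0.19 at lag 2, reflects decaying short-term dependence rather than seasonality.
The dominant spike at lag 5 indicates a seasonal period of 5.

5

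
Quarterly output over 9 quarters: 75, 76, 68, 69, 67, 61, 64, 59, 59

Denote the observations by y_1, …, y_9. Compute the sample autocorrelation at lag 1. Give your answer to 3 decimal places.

Mean ȳ = (75 + 76 + 68 + 69 + 67 + 61 + 64 + 59 + 59)/9 = 66.4444
Numerator Σ_{t=1}^{8}(y_t−ȳ)(y_{t+1}−ȳ) = 185.9136
Denominator Σ(y_t−ȳ)² = 320.2222
r_1 = 185.9136 / 320.2222 = 0.581

0.581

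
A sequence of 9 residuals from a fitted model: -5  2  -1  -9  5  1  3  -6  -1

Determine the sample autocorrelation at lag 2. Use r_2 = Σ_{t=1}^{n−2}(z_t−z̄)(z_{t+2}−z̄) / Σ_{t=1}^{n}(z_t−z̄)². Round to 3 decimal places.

Mean z̄ = (-5 + 2 − 1 − 9 + 5 + 1 + 3 − 6 − 1)/9 = -1.2222
Σ(z_t−z̄)(z_{t+2}−z̄) = (-0.8395) + (-25.0617) + (1.3827) + (-17.2840) + (26.2716) + (-10.6173) + (0.9383) = -25.2099
Denominator Σ(z_t−z̄)² = 169.5556
r_2 = -25.2099 / 169.5556 = -0.149

-0.149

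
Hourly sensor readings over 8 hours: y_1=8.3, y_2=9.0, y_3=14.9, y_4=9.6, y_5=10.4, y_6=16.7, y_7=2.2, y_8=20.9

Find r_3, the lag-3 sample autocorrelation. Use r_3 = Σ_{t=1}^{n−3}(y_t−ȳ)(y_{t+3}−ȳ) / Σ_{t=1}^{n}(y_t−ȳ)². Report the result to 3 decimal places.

0.144

Mean ȳ = (8.3 + 9.0 + 14.9 + 9.6 + 10.4 + 16.7 + 2.2 + 20.9)/8 = 11.5000
Deviations from mean: -3.2000, -2.5000, 3.4000, -1.9000, -1.1000, 5.2000, -9.3000, 9.4000
Σ(y_t−ȳ)(y_{t+3}−ȳ) = (6.0800) + (2.7500) + (17.6800) + (17.6700) + (-10.3400) = 33.8400
Denominator Σ(y_t−ȳ)² = 234.7600
r_3 = 33.8400 / 234.7600 = 0.144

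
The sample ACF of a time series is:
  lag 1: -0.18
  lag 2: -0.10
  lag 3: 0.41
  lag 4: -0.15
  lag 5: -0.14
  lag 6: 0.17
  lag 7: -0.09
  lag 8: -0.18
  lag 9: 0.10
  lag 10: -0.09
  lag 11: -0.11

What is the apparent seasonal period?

3

The largest autocorrelation is r_3 = 0.41, with a weaker echo at lag 6 (0.17); the remaining lags stay at or below 0.10.
The dominant spike at lag 3 indicates a seasonal period of 3.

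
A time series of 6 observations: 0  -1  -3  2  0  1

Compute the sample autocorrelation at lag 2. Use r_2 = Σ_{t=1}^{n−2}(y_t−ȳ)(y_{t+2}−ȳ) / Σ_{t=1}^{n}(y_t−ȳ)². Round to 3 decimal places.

Mean ȳ = (0 − 1 − 3 + 2 + 0 + 1)/6 = -0.1667
Deviations from mean: 0.1667, -0.8333, -2.8333, 2.1667, 0.1667, 1.1667
Σ(y_t−ȳ)(y_{t+2}−ȳ) = (-0.4722) + (-1.8056) + (-0.4722) + (2.5278) = -0.2222
Denominator Σ(y_t−ȳ)² = 14.8333
r_2 = -0.2222 / 14.8333 = -0.015

-0.015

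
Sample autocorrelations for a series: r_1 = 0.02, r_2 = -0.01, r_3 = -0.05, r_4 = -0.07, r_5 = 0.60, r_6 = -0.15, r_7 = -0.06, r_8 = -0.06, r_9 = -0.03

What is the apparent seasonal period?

5

The largest autocorrelation is r_5 = 0.60; the remaining lags stay at or below 0.02.
The dominant spike at lag 5 indicates a seasonal period of 5.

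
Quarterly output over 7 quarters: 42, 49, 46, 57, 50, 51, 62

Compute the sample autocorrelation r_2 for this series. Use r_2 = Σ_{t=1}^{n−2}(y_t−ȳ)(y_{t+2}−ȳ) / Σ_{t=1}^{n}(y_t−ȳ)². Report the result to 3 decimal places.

0.101

Mean ȳ = (42 + 49 + 46 + 57 + 50 + 51 + 62)/7 = 51.0000
Deviations from mean: -9.0000, -2.0000, -5.0000, 6.0000, -1.0000, 0.0000, 11.0000
Σ(y_t−ȳ)(y_{t+2}−ȳ) = (45.0000) + (-12.0000) + (5.0000) + (0.0000) + (-11.0000) = 27.0000
Denominator Σ(y_t−ȳ)² = 268.0000
r_2 = 27.0000 / 268.0000 = 0.101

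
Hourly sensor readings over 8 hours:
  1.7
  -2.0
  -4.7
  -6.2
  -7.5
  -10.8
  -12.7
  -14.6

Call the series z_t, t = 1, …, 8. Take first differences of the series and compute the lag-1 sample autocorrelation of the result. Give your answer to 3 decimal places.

-0.035

First differences Δz: -3.7, -2.7, -1.5, -1.3, -3.3, -1.9, -1.9
Mean of differences = -2.3286
Numerator Σ(Δz_t−Δz̄)(Δz_{t+1}−Δz̄) = -0.1780
Denominator Σ(Δz_t−Δz̄)² = 5.0743
r_1(Δz) = -0.1780 / 5.0743 = -0.035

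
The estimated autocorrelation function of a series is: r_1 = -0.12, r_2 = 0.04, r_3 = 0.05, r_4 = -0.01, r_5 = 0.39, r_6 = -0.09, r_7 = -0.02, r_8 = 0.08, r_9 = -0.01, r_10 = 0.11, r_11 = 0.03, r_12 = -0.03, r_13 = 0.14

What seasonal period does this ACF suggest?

5

The largest autocorrelation is r_5 = 0.39; the remaining lags stay at or below 0.14.
The dominant spike at lag 5 indicates a seasonal period of 5.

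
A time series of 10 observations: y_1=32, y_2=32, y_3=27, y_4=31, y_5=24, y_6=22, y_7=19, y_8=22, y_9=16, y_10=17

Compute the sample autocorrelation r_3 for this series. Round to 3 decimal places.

0.199

Mean ȳ = (32 + 32 + 27 + 31 + 24 + 22 + 19 + 22 + 16 + 17)/10 = 24.2000
Numerator Σ_{t=1}^{7}(y_t−ȳ)(y_{t+3}−ȳ) = 65.8800
Denominator Σ(y_t−ȳ)² = 331.6000
r_3 = 65.8800 / 331.6000 = 0.199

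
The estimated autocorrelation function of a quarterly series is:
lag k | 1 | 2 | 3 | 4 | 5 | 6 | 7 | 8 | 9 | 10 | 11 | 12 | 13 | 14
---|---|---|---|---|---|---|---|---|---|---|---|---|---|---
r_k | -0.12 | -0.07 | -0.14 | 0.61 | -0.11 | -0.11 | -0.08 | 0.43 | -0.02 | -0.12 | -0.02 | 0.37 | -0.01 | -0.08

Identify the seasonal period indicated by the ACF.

The largest autocorrelation is r_4 = 0.61, with weaker echoes at lags 8 (0.43) and 12 (0.37); the remaining lags stay at or below -0.01.
The dominant spike at lag 4 indicates a seasonal period of 4.

4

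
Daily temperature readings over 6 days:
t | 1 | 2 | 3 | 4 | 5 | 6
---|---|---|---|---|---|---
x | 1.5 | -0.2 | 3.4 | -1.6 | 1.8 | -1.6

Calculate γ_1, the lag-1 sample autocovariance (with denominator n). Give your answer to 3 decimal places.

Mean x̄ = (1.5 − 0.2 + 3.4 − 1.6 + 1.8 − 1.6)/6 = 0.5500
Σ_{t=1}^{5}(x_t−x̄)(x_{t+1}−x̄) = -14.3525
γ_1 = -14.3525 / 6 = -2.392

-2.392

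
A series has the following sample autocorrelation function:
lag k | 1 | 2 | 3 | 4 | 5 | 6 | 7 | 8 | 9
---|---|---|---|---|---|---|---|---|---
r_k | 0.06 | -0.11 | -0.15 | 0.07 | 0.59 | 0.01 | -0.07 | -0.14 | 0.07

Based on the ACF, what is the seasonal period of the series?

The largest autocorrelation is r_5 = 0.59; the remaining lags stay at or below 0.07.
The dominant spike at lag 5 indicates a seasonal period of 5.

5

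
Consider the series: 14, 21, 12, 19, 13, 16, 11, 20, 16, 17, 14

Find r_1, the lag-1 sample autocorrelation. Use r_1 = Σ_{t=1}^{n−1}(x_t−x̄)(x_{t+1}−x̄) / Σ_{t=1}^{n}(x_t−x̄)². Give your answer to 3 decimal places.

-0.673

Mean x̄ = (14 + 21 + 12 + 19 + 13 + 16 + 11 + 20 + 16 + 17 + 14)/11 = 15.7273
Numerator Σ_{t=1}^{10}(x_t−x̄)(x_{t+1}−x̄) = -72.8017
Denominator Σ(x_t−x̄)² = 108.1818
r_1 = -72.8017 / 108.1818 = -0.673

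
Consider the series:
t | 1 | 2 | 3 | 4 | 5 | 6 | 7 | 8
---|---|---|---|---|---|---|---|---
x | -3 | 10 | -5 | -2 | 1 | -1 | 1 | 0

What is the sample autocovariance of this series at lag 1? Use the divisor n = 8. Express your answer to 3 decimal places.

Mean x̄ = (-3 + 10 − 5 − 2 + 1 − 1 + 1 + 0)/8 = 0.1250
Deviations: -3.1250, 9.8750, -5.1250, -2.1250, 0.8750, -1.1250, 0.8750, -0.1250
Σ_{t=1}^{7}(x_t−x̄)(x_{t+1}−x̄) = -74.5156
γ_1 = -74.5156 / 8 = -9.314

-9.314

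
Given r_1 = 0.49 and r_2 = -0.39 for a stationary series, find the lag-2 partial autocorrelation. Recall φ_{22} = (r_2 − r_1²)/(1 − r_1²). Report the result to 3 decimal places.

-0.829

φ_{22} = (r_2 − r_1²) / (1 − r_1²)
r_1² = (0.49)² = 0.2401
Numerator = -0.39 − 0.2401 = -0.6301; denominator = 1 − 0.2401 = 0.7599
φ_{22} = -0.6301 / 0.7599 = -0.829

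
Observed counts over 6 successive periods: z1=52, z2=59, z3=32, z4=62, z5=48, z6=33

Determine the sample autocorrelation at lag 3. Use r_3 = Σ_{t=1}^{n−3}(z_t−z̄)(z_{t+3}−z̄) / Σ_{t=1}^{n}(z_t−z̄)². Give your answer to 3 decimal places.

0.364

Mean z̄ = (52 + 59 + 32 + 62 + 48 + 33)/6 = 47.6667
Numerator Σ_{t=1}^{3}(z_t−z̄)(z_{t+3}−z̄) = 295.6667
Denominator Σ(z_t−z̄)² = 813.3333
r_3 = 295.6667 / 813.3333 = 0.364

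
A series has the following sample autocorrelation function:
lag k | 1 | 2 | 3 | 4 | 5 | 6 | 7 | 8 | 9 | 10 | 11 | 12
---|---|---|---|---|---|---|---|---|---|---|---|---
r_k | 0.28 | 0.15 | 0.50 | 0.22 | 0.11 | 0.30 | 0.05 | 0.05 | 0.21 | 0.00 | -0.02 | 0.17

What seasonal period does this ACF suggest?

The largest autocorrelation is r_3 = 0.50, with a weaker echo at lag 6 (0.30); the remaining lags stay at or below 0.28. The elevated value at lag 1 (0.28), dropping to 0.15 at lag 2, reflects decaying short-term dependence rather than seasonality.
The dominant spike at lag 3 indicates a seasonal period of 3.

3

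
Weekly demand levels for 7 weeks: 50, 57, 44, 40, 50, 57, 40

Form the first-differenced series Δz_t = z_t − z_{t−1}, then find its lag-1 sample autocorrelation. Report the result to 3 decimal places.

-0.200

First differences Δz: 7, -13, -4, 10, 7, -17
Mean of differences = -1.6667
Numerator Σ(Δz_t−Δz̄)(Δz_{t+1}−Δz̄) = -130.7778
Denominator Σ(Δz_t−Δz̄)² = 655.3333
r_1(Δz) = -130.7778 / 655.3333 = -0.200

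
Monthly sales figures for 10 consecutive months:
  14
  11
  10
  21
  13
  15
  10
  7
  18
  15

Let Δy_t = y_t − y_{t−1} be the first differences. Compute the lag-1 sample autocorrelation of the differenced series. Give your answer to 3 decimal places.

-0.479

First differences Δy: -3, -1, 11, -8, 2, -5, -3, 11, -3
Mean of differences = 0.1111
Numerator Σ(Δy_t−Δȳ)(Δy_{t+1}−Δȳ) = -173.7901
Denominator Σ(Δy_t−Δȳ)² = 362.8889
r_1(Δy) = -173.7901 / 362.8889 = -0.479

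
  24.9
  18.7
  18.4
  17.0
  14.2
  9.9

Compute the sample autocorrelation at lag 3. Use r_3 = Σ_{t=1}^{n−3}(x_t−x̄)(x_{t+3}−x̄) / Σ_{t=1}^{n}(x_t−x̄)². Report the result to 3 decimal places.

-0.118

Mean x̄ = (24.9 + 18.7 + 18.4 + 17.0 + 14.2 + 9.9)/6 = 17.1833
Deviations from mean: 7.7167, 1.5167, 1.2167, -0.1833, -2.9833, -7.2833
Numerator Σ_{t=1}^{3}(x_t−x̄)(x_{t+3}−x̄) = -14.8008
Denominator Σ(x_t−x̄)² = 125.3083
r_3 = -14.8008 / 125.3083 = -0.118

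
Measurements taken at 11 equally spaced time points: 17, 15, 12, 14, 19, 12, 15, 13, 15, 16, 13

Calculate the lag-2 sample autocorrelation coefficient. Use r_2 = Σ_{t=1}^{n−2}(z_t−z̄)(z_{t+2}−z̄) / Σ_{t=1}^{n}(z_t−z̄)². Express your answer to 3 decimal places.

Mean z̄ = (17 + 15 + 12 + 14 + 19 + 12 + 15 + 13 + 15 + 16 + 13)/11 = 14.6364
Numerator Σ_{t=1}^{9}(z_t−z̄)(z_{t+2}−z̄) = -13.0826
Denominator Σ(z_t−z̄)² = 46.5455
r_2 = -13.0826 / 46.5455 = -0.281

-0.281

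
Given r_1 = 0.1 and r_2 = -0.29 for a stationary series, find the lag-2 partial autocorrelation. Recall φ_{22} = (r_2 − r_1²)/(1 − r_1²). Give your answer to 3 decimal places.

φ_{22} = (r_2 − r_1²) / (1 − r_1²)
r_1² = (0.1)² = 0.01
Numerator = -0.29 − 0.0100 = -0.3000; denominator = 1 − 0.0100 = 0.9900
φ_{22} = -0.3000 / 0.9900 = -0.303

-0.303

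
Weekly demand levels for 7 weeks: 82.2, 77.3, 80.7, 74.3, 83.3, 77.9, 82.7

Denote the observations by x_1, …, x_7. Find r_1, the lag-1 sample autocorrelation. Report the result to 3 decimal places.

-0.665

Mean x̄ = (82.2 + 77.3 + 80.7 + 74.3 + 83.3 + 77.9 + 82.7)/7 = 79.7714
Deviations from mean: 2.4286, -2.4714, 0.9286, -5.4714, 3.5286, -1.8714, 2.9286
Numerator Σ_{t=1}^{6}(x_t−x̄)(x_{t+1}−x̄) = -44.7680
Denominator Σ(x_t−x̄)² = 67.3343
r_1 = -44.7680 / 67.3343 = -0.665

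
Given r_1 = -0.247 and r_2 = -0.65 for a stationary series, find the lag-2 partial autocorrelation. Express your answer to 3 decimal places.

φ_{22} = (r_2 − r_1²) / (1 − r_1²)
r_1² = (-0.247)² = 0.061009
Numerator = -0.65 − 0.0610 = -0.7110; denominator = 1 − 0.0610 = 0.9390
φ_{22} = -0.7110 / 0.9390 = -0.757

-0.757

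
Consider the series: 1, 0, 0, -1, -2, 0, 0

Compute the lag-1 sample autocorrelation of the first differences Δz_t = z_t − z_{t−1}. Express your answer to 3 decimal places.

First differences Δz: -1, 0, -1, -1, 2, 0
Mean of differences = -0.1667
Numerator Σ(Δz_t−Δz̄)(Δz_{t+1}−Δz̄) = -1.0278
Denominator Σ(Δz_t−Δz̄)² = 6.8333
r_1(Δz) = -1.0278 / 6.8333 = -0.150

-0.150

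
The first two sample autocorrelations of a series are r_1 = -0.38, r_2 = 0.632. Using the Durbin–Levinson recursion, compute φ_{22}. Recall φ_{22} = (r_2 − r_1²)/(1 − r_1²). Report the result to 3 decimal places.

φ_{22} = (r_2 − r_1²) / (1 − r_1²)
r_1² = (-0.38)² = 0.1444
Numerator = 0.632 − 0.1444 = 0.4876; denominator = 1 − 0.1444 = 0.8556
φ_{22} = 0.4876 / 0.8556 = 0.570

0.570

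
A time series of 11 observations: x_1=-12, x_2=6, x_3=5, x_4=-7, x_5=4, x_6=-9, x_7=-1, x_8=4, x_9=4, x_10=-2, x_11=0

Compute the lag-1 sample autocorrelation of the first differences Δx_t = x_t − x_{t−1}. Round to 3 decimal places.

-0.399

First differences Δx: 18, -1, -12, 11, -13, 8, 5, 0, -6, 2
Mean of differences = 1.2000
Numerator Σ(Δx_t−Δx̄)(Δx_{t+1}−Δx̄) = -348.8400
Denominator Σ(Δx_t−Δx̄)² = 873.6000
r_1(Δx) = -348.8400 / 873.6000 = -0.399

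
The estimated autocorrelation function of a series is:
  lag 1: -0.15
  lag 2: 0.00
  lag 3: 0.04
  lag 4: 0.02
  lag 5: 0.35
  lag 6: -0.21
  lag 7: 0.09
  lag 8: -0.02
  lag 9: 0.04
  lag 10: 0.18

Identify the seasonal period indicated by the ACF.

5

The largest autocorrelation is r_5 = 0.35, with a weaker echo at lag 10 (0.18); the remaining lags stay at or below 0.09.
The dominant spike at lag 5 indicates a seasonal period of 5.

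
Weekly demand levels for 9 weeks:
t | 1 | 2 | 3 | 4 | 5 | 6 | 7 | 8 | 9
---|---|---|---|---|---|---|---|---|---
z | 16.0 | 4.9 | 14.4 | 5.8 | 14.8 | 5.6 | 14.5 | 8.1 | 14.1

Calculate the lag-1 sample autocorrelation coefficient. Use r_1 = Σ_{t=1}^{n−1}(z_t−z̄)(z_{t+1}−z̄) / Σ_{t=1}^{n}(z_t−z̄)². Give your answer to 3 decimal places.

Mean z̄ = (16.0 + 4.9 + 14.4 + 5.8 + 14.8 + 5.6 + 14.5 + 8.1 + 14.1)/9 = 10.9111
Numerator Σ_{t=1}^{8}(z_t−z̄)(z_{t+1}−z̄) = -148.0390
Denominator Σ(z_t−z̄)² = 174.6089
r_1 = -148.0390 / 174.6089 = -0.848

-0.848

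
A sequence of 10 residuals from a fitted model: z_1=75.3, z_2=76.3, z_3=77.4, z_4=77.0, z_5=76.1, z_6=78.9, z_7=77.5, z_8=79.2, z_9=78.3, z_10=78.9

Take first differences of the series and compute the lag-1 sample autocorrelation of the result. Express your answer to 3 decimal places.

-0.694

First differences Δz: 1.0, 1.1, -0.4, -0.9, 2.8, -1.4, 1.7, -0.9, 0.6
Mean of differences = 0.4000
Numerator Σ(Δz_t−Δz̄)(Δz_{t+1}−Δz̄) = -10.8300
Denominator Σ(Δz_t−Δz̄)² = 15.6000
r_1(Δz) = -10.8300 / 15.6000 = -0.694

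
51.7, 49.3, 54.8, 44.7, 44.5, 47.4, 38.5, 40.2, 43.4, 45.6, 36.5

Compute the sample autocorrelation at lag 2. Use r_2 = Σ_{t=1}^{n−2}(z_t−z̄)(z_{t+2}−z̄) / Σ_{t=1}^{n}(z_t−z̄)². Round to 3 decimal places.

0.235

Mean z̄ = (51.7 + 49.3 + 54.8 + 44.7 + 44.5 + 47.4 + 38.5 + 40.2 + 43.4 + 45.6 + 36.5)/11 = 45.1455
Numerator Σ_{t=1}^{9}(z_t−z̄)(z_{t+2}−z̄) = 71.7759
Denominator Σ(z_t−z̄)² = 305.7473
r_2 = 71.7759 / 305.7473 = 0.235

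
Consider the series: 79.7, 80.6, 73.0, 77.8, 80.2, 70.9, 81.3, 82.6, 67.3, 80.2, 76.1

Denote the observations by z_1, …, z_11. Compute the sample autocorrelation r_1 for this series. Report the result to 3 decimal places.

Mean z̄ = (79.7 + 80.6 + 73.0 + 77.8 + 80.2 + 70.9 + 81.3 + 82.6 + 67.3 + 80.2 + 76.1)/11 = 77.2455
Numerator Σ_{t=1}^{10}(z_t−z̄)(z_{t+1}−z̄) = -115.5112
Denominator Σ(z_t−z̄)² = 238.6673
r_1 = -115.5112 / 238.6673 = -0.484

-0.484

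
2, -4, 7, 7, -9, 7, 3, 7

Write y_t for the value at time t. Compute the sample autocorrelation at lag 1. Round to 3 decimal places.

Mean ȳ = (2 − 4 + 7 + 7 − 9 + 7 + 3 + 7)/8 = 2.5000
Deviations from mean: -0.5000, -6.5000, 4.5000, 4.5000, -11.5000, 4.5000, 0.5000, 4.5000
Numerator Σ_{t=1}^{7}(y_t−ȳ)(y_{t+1}−ȳ) = -104.7500
Denominator Σ(y_t−ȳ)² = 256.0000
r_1 = -104.7500 / 256.0000 = -0.409

-0.409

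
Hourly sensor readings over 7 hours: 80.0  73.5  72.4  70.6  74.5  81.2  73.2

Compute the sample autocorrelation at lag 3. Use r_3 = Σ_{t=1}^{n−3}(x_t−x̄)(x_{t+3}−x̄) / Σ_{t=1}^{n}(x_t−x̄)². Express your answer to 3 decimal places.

Mean x̄ = (80.0 + 73.5 + 72.4 + 70.6 + 74.5 + 81.2 + 73.2)/7 = 75.0571
Deviations from mean: 4.9429, -1.5571, -2.6571, -4.4571, -0.5571, 6.1429, -1.8571
Numerator Σ_{t=1}^{4}(x_t−x̄)(x_{t+3}−x̄) = -29.2084
Denominator Σ(x_t−x̄)² = 95.2771
r_3 = -29.2084 / 95.2771 = -0.307

-0.307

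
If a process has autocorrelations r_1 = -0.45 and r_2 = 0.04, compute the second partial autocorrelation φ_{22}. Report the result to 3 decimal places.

-0.204

φ_{22} = (r_2 − r_1²) / (1 − r_1²)
r_1² = (-0.45)² = 0.2025
Numerator = 0.04 − 0.2025 = -0.1625; denominator = 1 − 0.2025 = 0.7975
φ_{22} = -0.1625 / 0.7975 = -0.204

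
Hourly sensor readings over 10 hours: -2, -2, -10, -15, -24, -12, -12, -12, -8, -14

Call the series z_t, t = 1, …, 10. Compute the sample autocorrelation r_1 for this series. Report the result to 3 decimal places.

0.380

Mean z̄ = (-2 − 2 − 10 − 15 − 24 − 12 − 12 − 12 − 8 − 14)/10 = -11.1000
Numerator Σ_{t=1}^{9}(z_t−z̄)(z_{t+1}−z̄) = 140.2900
Denominator Σ(z_t−z̄)² = 368.9000
r_1 = 140.2900 / 368.9000 = 0.380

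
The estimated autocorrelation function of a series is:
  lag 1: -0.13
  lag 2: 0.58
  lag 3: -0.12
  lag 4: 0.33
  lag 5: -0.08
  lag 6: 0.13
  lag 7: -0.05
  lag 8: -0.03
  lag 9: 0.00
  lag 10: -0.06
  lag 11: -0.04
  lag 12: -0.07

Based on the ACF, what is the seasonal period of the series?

The largest autocorrelation is r_2 = 0.58, with a weaker echo at lag 4 (0.33); the remaining lags stay at or below 0.13.
The dominant spike at lag 2 indicates a seasonal period of 2.

2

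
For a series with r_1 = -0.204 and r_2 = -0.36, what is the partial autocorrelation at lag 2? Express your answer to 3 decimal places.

-0.419

φ_{22} = (r_2 − r_1²) / (1 − r_1²)
r_1² = (-0.204)² = 0.041616
Numerator = -0.36 − 0.0416 = -0.4016; denominator = 1 − 0.0416 = 0.9584
φ_{22} = -0.4016 / 0.9584 = -0.419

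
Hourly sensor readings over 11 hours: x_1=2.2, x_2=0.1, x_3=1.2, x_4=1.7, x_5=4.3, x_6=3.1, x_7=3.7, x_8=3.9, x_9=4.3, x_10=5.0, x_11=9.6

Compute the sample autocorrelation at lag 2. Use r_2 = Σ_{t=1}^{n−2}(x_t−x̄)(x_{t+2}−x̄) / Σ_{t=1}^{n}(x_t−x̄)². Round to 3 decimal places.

0.219

Mean x̄ = (2.2 + 0.1 + 1.2 + 1.7 + 4.3 + 3.1 + 3.7 + 3.9 + 4.3 + 5.0 + 9.6)/11 = 3.5545
Numerator Σ_{t=1}^{9}(x_t−x̄)(x_{t+2}−x̄) = 13.7495
Denominator Σ(x_t−x̄)² = 62.8473
r_2 = 13.7495 / 62.8473 = 0.219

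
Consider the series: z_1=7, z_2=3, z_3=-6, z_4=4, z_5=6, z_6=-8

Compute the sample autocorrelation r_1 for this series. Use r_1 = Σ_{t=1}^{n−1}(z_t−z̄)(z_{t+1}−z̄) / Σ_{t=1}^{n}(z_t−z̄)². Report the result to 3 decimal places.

Mean z̄ = (7 + 3 − 6 + 4 + 6 − 8)/6 = 1.0000
Deviations from mean: 6.0000, 2.0000, -7.0000, 3.0000, 5.0000, -9.0000
Σ(z_t−z̄)(z_{t+1}−z̄) = (12.0000) + (-14.0000) + (-21.0000) + (15.0000) + (-45.0000) = -53.0000
Denominator Σ(z_t−z̄)² = 204.0000
r_1 = -53.0000 / 204.0000 = -0.260

-0.260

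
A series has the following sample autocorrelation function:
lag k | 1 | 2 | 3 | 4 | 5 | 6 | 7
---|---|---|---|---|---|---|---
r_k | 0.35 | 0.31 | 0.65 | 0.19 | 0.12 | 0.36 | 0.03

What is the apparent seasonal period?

3

The largest autocorrelation is r_3 = 0.65, with a weaker echo at lag 6 (0.36); the remaining lags stay at or below 0.35. The elevated value at lag 1 (0.35), dropping to 0.31 at lag 2, reflects decaying short-term dependence rather than seasonality.
The dominant spike at lag 3 indicates a seasonal period of 3.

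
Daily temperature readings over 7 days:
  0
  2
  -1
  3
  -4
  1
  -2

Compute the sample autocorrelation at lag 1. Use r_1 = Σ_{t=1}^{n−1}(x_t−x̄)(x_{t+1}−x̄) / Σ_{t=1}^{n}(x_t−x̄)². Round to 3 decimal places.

-0.656

Mean x̄ = (0 + 2 − 1 + 3 − 4 + 1 − 2)/7 = -0.1429
Numerator Σ_{t=1}^{6}(x_t−x̄)(x_{t+1}−x̄) = -22.8776
Denominator Σ(x_t−x̄)² = 34.8571
r_1 = -22.8776 / 34.8571 = -0.656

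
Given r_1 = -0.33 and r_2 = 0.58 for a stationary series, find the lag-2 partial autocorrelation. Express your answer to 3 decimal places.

φ_{22} = (r_2 − r_1²) / (1 − r_1²)
r_1² = (-0.33)² = 0.1089
Numerator = 0.58 − 0.1089 = 0.4711; denominator = 1 − 0.1089 = 0.8911
φ_{22} = 0.4711 / 0.8911 = 0.529

0.529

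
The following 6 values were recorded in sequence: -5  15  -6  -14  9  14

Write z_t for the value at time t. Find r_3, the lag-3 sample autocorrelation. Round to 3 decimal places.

Mean z̄ = (-5 + 15 − 6 − 14 + 9 + 14)/6 = 2.1667
Deviations from mean: -7.1667, 12.8333, -8.1667, -16.1667, 6.8333, 11.8333
Σ(z_t−z̄)(z_{t+3}−z̄) = (115.8611) + (87.6944) + (-96.6389) = 106.9167
Denominator Σ(z_t−z̄)² = 730.8333
r_3 = 106.9167 / 730.8333 = 0.146

0.146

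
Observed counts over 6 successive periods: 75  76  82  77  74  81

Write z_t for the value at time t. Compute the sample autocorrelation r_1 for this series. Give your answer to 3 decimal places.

Mean z̄ = (75 + 76 + 82 + 77 + 74 + 81)/6 = 77.5000
Σ(z_t−z̄)(z_{t+1}−z̄) = (3.7500) + (-6.7500) + (-2.2500) + (1.7500) + (-12.2500) = -15.7500
Denominator Σ(z_t−z̄)² = 53.5000
r_1 = -15.7500 / 53.5000 = -0.294

-0.294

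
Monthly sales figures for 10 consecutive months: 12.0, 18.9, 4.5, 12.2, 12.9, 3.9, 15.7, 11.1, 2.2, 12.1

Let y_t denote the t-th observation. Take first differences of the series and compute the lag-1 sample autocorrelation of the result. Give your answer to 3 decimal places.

-0.571

First differences Δy: 6.9, -14.4, 7.7, 0.7, -9.0, 11.8, -4.6, -8.9, 9.9
Mean of differences = 0.0111
Numerator Σ(Δy_t−Δȳ)(Δy_{t+1}−Δȳ) = -418.6146
Denominator Σ(Δy_t−Δȳ)² = 733.3689
r_1(Δy) = -418.6146 / 733.3689 = -0.571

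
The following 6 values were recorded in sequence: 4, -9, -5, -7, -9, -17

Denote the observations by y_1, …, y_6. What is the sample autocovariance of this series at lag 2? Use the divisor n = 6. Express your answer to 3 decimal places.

3.046

Mean ȳ = (4 − 9 − 5 − 7 − 9 − 17)/6 = -7.1667
Deviations: 11.1667, -1.8333, 2.1667, 0.1667, -1.8333, -9.8333
Σ_{t=1}^{4}(y_t−ȳ)(y_{t+2}−ȳ) = 18.2778
γ_2 = 18.2778 / 6 = 3.046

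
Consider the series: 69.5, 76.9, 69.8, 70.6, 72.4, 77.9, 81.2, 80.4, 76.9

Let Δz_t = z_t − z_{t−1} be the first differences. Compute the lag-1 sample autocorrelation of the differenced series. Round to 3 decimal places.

-0.209

First differences Δz: 7.4, -7.1, 0.8, 1.8, 5.5, 3.3, -0.8, -3.5
Mean of differences = 0.9250
Numerator Σ(Δz_t−Δz̄)(Δz_{t+1}−Δz̄) = -32.6631
Denominator Σ(Δz_t−Δz̄)² = 156.2350
r_1(Δz) = -32.6631 / 156.2350 = -0.209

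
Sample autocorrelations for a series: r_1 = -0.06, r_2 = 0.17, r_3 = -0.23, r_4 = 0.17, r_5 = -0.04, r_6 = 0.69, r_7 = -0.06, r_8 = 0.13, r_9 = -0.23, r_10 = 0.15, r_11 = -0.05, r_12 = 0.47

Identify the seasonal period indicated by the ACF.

The largest autocorrelation is r_6 = 0.69, with a weaker echo at lag 12 (0.47); the remaining lags stay at or below 0.17.
The dominant spike at lag 6 indicates a seasonal period of 6.

6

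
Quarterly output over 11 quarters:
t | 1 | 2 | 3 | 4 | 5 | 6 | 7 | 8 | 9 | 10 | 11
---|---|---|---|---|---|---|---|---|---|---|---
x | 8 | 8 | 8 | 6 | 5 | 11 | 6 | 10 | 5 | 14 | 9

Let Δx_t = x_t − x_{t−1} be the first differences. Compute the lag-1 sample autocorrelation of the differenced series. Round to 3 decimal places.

First differences Δx: 0, 0, -2, -1, 6, -5, 4, -5, 9, -5
Mean of differences = 0.1000
Numerator Σ(Δx_t−Δx̄)(Δx_{t+1}−Δx̄) = -164.6100
Denominator Σ(Δx_t−Δx̄)² = 212.9000
r_1(Δx) = -164.6100 / 212.9000 = -0.773

-0.773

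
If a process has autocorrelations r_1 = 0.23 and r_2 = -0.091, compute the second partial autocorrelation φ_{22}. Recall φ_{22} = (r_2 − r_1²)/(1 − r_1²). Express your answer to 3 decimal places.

φ_{22} = (r_2 − r_1²) / (1 − r_1²)
r_1² = (0.23)² = 0.0529
Numerator = -0.091 − 0.0529 = -0.1439; denominator = 1 − 0.0529 = 0.9471
φ_{22} = -0.1439 / 0.9471 = -0.152

-0.152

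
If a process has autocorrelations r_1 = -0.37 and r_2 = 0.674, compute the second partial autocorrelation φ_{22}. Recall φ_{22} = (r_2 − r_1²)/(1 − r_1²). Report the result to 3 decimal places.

φ_{22} = (r_2 − r_1²) / (1 − r_1²)
r_1² = (-0.37)² = 0.1369
Numerator = 0.674 − 0.1369 = 0.5371; denominator = 1 − 0.1369 = 0.8631
φ_{22} = 0.5371 / 0.8631 = 0.622

0.622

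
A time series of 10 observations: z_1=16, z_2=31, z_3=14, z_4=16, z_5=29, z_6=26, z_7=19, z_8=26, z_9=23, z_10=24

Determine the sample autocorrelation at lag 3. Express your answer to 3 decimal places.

Mean z̄ = (16 + 31 + 14 + 16 + 29 + 26 + 19 + 26 + 23 + 24)/10 = 22.4000
Σ(z_t−z̄)(z_{t+3}−z̄) = (40.9600) + (56.7600) + (-30.2400) + (21.7600) + (23.7600) + (2.1600) + (-5.4400) = 109.7200
Denominator Σ(z_t−z̄)² = 310.4000
r_3 = 109.7200 / 310.4000 = 0.353

0.353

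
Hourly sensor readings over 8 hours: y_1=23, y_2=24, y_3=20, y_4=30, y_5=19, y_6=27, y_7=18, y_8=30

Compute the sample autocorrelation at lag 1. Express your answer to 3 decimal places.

-0.779

Mean ȳ = (23 + 24 + 20 + 30 + 19 + 27 + 18 + 30)/8 = 23.8750
Σ(y_t−ȳ)(y_{t+1}−ȳ) = (-0.1094) + (-0.4844) + (-23.7344) + (-29.8594) + (-15.2344) + (-18.3594) + (-35.9844) = -123.7656
Denominator Σ(y_t−ȳ)² = 158.8750
r_1 = -123.7656 / 158.8750 = -0.779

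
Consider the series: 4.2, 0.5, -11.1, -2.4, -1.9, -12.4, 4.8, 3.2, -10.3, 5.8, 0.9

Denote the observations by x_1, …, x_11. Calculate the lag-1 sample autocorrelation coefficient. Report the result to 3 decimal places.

Mean x̄ = (4.2 + 0.5 − 11.1 − 2.4 − 1.9 − 12.4 + 4.8 + 3.2 − 10.3 + 5.8 + 0.9)/11 = -1.7000
Numerator Σ_{t=1}^{10}(x_t−x̄)(x_{t+1}−x̄) = -123.6800
Denominator Σ(x_t−x̄)² = 446.2600
r_1 = -123.6800 / 446.2600 = -0.277

-0.277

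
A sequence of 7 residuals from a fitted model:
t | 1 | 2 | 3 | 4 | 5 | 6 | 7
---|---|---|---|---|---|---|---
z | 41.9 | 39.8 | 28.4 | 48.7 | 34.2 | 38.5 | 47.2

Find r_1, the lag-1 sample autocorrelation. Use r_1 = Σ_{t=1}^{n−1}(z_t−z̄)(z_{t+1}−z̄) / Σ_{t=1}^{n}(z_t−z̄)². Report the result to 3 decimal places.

Mean z̄ = (41.9 + 39.8 + 28.4 + 48.7 + 34.2 + 38.5 + 47.2)/7 = 39.8143
Numerator Σ_{t=1}^{6}(z_t−z̄)(z_{t+1}−z̄) = -153.5059
Denominator Σ(z_t−z̄)² = 301.3886
r_1 = -153.5059 / 301.3886 = -0.509

-0.509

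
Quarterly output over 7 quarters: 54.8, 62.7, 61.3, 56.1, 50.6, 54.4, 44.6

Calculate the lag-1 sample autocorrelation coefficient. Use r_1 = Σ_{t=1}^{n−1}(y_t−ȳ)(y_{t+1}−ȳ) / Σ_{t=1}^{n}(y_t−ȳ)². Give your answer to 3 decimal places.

0.257

Mean ȳ = (54.8 + 62.7 + 61.3 + 56.1 + 50.6 + 54.4 + 44.6)/7 = 54.9286
Deviations from mean: -0.1286, 7.7714, 6.3714, 1.1714, -4.3286, -0.5286, -10.3286
Σ(y_t−ȳ)(y_{t+1}−ȳ) = (-0.9992) + (49.5151) + (7.4637) + (-5.0706) + (2.2880) + (5.4594) = 58.6563
Denominator Σ(y_t−ȳ)² = 228.0743
r_1 = 58.6563 / 228.0743 = 0.257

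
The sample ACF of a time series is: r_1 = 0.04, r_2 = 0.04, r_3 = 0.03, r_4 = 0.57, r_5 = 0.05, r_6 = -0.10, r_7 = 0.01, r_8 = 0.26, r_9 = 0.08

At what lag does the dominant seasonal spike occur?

The largest autocorrelation is r_4 = 0.57, with a weaker echo at lag 8 (0.26); the remaining lags stay at or below 0.08.
The dominant spike at lag 4 indicates a seasonal period of 4.

4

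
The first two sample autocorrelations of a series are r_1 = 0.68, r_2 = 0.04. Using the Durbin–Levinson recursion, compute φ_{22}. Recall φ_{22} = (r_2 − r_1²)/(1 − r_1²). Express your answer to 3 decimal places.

φ_{22} = (r_2 − r_1²) / (1 − r_1²)
r_1² = (0.68)² = 0.4624
Numerator = 0.04 − 0.4624 = -0.4224; denominator = 1 − 0.4624 = 0.5376
φ_{22} = -0.4224 / 0.5376 = -0.786

-0.786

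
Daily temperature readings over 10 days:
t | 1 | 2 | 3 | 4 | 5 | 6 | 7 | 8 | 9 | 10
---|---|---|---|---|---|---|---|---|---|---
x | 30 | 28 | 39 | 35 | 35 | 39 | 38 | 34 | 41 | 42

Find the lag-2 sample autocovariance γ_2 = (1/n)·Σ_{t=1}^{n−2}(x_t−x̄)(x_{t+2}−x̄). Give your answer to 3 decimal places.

Mean x̄ = (30 + 28 + 39 + 35 + 35 + 39 + 38 + 34 + 41 + 42)/10 = 36.1000
Σ_{t=1}^{8}(x_t−x̄)(x_{t+2}−x̄) = -26.4200
γ_2 = -26.4200 / 10 = -2.642

-2.642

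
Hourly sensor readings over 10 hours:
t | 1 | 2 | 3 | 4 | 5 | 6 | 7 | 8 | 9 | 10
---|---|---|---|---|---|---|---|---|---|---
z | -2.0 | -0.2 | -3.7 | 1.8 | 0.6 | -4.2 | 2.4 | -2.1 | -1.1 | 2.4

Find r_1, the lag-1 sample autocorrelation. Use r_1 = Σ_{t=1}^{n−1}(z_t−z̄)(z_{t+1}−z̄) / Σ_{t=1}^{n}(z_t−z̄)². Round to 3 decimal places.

-0.511

Mean z̄ = (-2.0 − 0.2 − 3.7 + 1.8 + 0.6 − 4.2 + 2.4 − 2.1 − 1.1 + 2.4)/10 = -0.6100
Numerator Σ_{t=1}^{9}(z_t−z̄)(z_{t+1}−z̄) = -26.7471
Denominator Σ(z_t−z̄)² = 52.3890
r_1 = -26.7471 / 52.3890 = -0.511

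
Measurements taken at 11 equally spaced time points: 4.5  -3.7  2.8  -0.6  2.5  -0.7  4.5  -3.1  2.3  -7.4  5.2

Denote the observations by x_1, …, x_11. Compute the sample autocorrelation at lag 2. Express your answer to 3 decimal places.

0.468

Mean x̄ = (4.5 − 3.7 + 2.8 − 0.6 + 2.5 − 0.7 + 4.5 − 3.1 + 2.3 − 7.4 + 5.2)/11 = 0.5727
Numerator Σ_{t=1}^{9}(x_t−x̄)(x_{t+2}−x̄) = 75.8440
Denominator Σ(x_t−x̄)² = 162.2218
r_2 = 75.8440 / 162.2218 = 0.468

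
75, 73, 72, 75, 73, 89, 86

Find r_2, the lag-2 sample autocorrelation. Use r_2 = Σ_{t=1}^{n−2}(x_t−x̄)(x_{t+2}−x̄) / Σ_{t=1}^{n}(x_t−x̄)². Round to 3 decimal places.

Mean x̄ = (75 + 73 + 72 + 75 + 73 + 89 + 86)/7 = 77.5714
Deviations from mean: -2.5714, -4.5714, -5.5714, -2.5714, -4.5714, 11.4286, 8.4286
Σ(x_t−x̄)(x_{t+2}−x̄) = (14.3265) + (11.7551) + (25.4694) + (-29.3878) + (-38.5306) = -16.3673
Denominator Σ(x_t−x̄)² = 287.7143
r_2 = -16.3673 / 287.7143 = -0.057

-0.057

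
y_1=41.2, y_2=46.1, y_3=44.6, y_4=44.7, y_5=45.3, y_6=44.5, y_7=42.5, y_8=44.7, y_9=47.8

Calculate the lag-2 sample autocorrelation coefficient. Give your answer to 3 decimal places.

Mean ȳ = (41.2 + 46.1 + 44.6 + 44.7 + 45.3 + 44.5 + 42.5 + 44.7 + 47.8)/9 = 44.6000
Σ(y_t−ȳ)(y_{t+2}−ȳ) = (0.0000) + (0.1500) + (0.0000) + (-0.0100) + (-1.4700) + (-0.0100) + (-6.7200) = -8.0600
Denominator Σ(y_t−ȳ)² = 28.9800
r_2 = -8.0600 / 28.9800 = -0.278

-0.278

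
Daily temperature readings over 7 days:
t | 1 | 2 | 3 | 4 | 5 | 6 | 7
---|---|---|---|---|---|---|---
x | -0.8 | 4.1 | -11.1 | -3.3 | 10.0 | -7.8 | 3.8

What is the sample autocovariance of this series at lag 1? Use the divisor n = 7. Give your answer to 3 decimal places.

Mean x̄ = (-0.8 + 4.1 − 11.1 − 3.3 + 10.0 − 7.8 + 3.8)/7 = -0.7286
Deviations: -0.0714, 4.8286, -10.3714, -2.5714, 10.7286, -7.0714, 4.5286
Σ_{t=1}^{6}(x_t−x̄)(x_{t+1}−x̄) = -159.2322
γ_1 = -159.2322 / 7 = -22.747

-22.747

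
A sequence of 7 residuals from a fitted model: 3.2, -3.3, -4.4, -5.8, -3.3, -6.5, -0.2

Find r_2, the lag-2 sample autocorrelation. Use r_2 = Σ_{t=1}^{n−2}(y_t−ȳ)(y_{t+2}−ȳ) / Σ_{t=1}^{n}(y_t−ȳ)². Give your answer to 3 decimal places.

0.029

Mean ȳ = (3.2 − 3.3 − 4.4 − 5.8 − 3.3 − 6.5 − 0.2)/7 = -2.9000
Deviations from mean: 6.1000, -0.4000, -1.5000, -2.9000, -0.4000, -3.6000, 2.7000
Σ(y_t−ȳ)(y_{t+2}−ȳ) = (-9.1500) + (1.1600) + (0.6000) + (10.4400) + (-1.0800) = 1.9700
Denominator Σ(y_t−ȳ)² = 68.4400
r_2 = 1.9700 / 68.4400 = 0.029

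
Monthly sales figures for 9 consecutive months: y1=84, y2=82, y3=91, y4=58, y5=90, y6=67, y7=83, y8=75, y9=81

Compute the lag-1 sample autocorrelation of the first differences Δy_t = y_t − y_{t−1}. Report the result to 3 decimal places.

-0.861

First differences Δy: -2, 9, -33, 32, -23, 16, -8, 6
Mean of differences = -0.3750
Numerator Σ(Δy_t−Δȳ)(Δy_{t+1}−Δȳ) = -2653.7656
Denominator Σ(Δy_t−Δȳ)² = 3081.8750
r_1(Δy) = -2653.7656 / 3081.8750 = -0.861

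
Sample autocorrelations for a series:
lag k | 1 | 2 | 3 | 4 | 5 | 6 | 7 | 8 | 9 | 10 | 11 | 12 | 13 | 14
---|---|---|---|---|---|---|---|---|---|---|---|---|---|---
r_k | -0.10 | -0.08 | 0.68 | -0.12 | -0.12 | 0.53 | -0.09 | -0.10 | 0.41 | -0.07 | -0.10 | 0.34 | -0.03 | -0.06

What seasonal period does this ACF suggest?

The largest autocorrelation is r_3 = 0.68, with weaker echoes at lags 6 (0.53), 9 (0.41) and 12 (0.34); the remaining lags stay at or below -0.03.
The dominant spike at lag 3 indicates a seasonal period of 3.

3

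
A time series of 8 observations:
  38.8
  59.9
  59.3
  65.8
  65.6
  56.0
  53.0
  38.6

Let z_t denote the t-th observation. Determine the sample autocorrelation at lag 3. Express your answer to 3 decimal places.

-0.380

Mean z̄ = (38.8 + 59.9 + 59.3 + 65.8 + 65.6 + 56.0 + 53.0 + 38.6)/8 = 54.6250
Deviations from mean: -15.8250, 5.2750, 4.6750, 11.1750, 10.9750, 1.3750, -1.6250, -16.0250
Numerator Σ_{t=1}^{5}(z_t−z̄)(z_{t+3}−z̄) = -306.5569
Denominator Σ(z_t−z̄)² = 806.7750
r_3 = -306.5569 / 806.7750 = -0.380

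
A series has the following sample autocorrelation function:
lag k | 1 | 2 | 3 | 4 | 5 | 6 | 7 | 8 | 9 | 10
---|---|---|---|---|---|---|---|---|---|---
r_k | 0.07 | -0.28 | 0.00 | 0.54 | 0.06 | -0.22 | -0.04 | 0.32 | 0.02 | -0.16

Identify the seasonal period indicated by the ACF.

The largest autocorrelation is r_4 = 0.54, with a weaker echo at lag 8 (0.32); the remaining lags stay at or below 0.07.
The dominant spike at lag 4 indicates a seasonal period of 4.

4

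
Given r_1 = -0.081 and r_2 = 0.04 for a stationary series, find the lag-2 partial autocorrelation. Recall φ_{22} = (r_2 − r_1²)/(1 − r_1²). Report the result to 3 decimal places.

φ_{22} = (r_2 − r_1²) / (1 − r_1²)
r_1² = (-0.081)² = 0.006561
Numerator = 0.04 − 0.0066 = 0.0334; denominator = 1 − 0.0066 = 0.9934
φ_{22} = 0.0334 / 0.9934 = 0.034

0.034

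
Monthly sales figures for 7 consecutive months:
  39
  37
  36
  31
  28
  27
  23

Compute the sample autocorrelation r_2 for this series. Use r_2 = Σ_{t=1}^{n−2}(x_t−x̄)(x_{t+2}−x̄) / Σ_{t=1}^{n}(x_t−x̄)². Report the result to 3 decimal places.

0.223

Mean x̄ = (39 + 37 + 36 + 31 + 28 + 27 + 23)/7 = 31.5714
Deviations from mean: 7.4286, 5.4286, 4.4286, -0.5714, -3.5714, -4.5714, -8.5714
Numerator Σ_{t=1}^{5}(x_t−x̄)(x_{t+2}−x̄) = 47.2041
Denominator Σ(x_t−x̄)² = 211.7143
r_2 = 47.2041 / 211.7143 = 0.223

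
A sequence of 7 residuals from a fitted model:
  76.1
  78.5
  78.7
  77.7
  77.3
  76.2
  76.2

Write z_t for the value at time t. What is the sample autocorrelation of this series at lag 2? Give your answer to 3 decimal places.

Mean z̄ = (76.1 + 78.5 + 78.7 + 77.7 + 77.3 + 76.2 + 76.2)/7 = 77.2429
Deviations from mean: -1.1429, 1.2571, 1.4571, 0.4571, 0.0571, -1.0429, -1.0429
Numerator Σ_{t=1}^{5}(z_t−z̄)(z_{t+2}−z̄) = -1.5437
Denominator Σ(z_t−z̄)² = 7.3971
r_2 = -1.5437 / 7.3971 = -0.209

-0.209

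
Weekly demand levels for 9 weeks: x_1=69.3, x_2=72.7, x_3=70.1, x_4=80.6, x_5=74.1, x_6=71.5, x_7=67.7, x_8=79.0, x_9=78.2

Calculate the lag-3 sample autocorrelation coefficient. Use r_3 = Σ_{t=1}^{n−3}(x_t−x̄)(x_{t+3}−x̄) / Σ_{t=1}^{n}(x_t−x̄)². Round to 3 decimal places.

-0.423

Mean x̄ = (69.3 + 72.7 + 70.1 + 80.6 + 74.1 + 71.5 + 67.7 + 79.0 + 78.2)/9 = 73.6889
Numerator Σ_{t=1}^{6}(x_t−x̄)(x_{t+3}−x̄) = -71.9637
Denominator Σ(x_t−x̄)² = 170.2689
r_3 = -71.9637 / 170.2689 = -0.423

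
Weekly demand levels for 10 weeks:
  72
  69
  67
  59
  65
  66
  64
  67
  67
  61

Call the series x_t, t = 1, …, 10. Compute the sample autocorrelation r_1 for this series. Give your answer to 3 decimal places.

0.109

Mean x̄ = (72 + 69 + 67 + 59 + 65 + 66 + 64 + 67 + 67 + 61)/10 = 65.7000
Numerator Σ_{t=1}^{9}(x_t−x̄)(x_{t+1}−x̄) = 13.7100
Denominator Σ(x_t−x̄)² = 126.1000
r_1 = 13.7100 / 126.1000 = 0.109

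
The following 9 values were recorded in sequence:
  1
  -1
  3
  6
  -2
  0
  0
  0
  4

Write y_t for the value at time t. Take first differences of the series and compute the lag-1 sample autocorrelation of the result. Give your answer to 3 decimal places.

First differences Δy: -2, 4, 3, -8, 2, 0, 0, 4
Mean of differences = 0.3750
Numerator Σ(Δy_t−Δȳ)(Δy_{t+1}−Δȳ) = -36.5156
Denominator Σ(Δy_t−Δȳ)² = 111.8750
r_1(Δy) = -36.5156 / 111.8750 = -0.326

-0.326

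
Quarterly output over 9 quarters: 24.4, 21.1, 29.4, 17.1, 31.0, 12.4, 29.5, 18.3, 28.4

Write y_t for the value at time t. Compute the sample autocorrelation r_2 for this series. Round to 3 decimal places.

Mean ȳ = (24.4 + 21.1 + 29.4 + 17.1 + 31.0 + 12.4 + 29.5 + 18.3 + 28.4)/9 = 23.5111
Σ(y_t−ȳ)(y_{t+2}−ȳ) = (5.2346) + (15.4579) + (44.1012) + (71.2346) + (44.8501) + (57.9012) + (29.2790) = 268.0586
Denominator Σ(y_t−ȳ)² = 348.8489
r_2 = 268.0586 / 348.8489 = 0.768

0.768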